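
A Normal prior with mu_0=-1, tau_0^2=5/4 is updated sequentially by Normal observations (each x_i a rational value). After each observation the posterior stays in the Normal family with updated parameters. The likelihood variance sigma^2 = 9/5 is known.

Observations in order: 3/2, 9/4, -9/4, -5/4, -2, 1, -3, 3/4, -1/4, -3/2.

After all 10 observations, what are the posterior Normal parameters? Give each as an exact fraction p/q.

mu_0=-619/1144, tau_0^2=45/286

obs 1: x=3/2 → posterior Normal(3/122, 45/61)
obs 2: x=9/4 → posterior Normal(231/344, 45/86)
obs 3: x=-9/4 → posterior Normal(1/74, 15/37)
obs 4: x=-5/4 → posterior Normal(-7/32, 45/136)
obs 5: x=-2 → posterior Normal(-319/644, 45/161)
obs 6: x=1 → posterior Normal(-73/248, 15/62)
obs 7: x=-3 → posterior Normal(-519/844, 45/211)
obs 8: x=3/4 → posterior Normal(-111/236, 45/236)
obs 9: x=-1/4 → posterior Normal(-469/1044, 5/29)
obs 10: x=-3/2 → posterior Normal(-619/1144, 45/286)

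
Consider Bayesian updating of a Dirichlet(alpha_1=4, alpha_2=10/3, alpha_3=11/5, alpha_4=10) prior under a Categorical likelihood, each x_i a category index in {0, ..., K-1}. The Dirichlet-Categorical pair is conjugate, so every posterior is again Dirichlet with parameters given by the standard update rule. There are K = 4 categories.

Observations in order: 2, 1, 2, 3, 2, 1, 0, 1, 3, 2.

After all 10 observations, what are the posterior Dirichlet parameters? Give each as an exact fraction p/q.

obs 1: x=2 → posterior Dirichlet(4, 10/3, 16/5, 10)
obs 2: x=1 → posterior Dirichlet(4, 13/3, 16/5, 10)
obs 3: x=2 → posterior Dirichlet(4, 13/3, 21/5, 10)
obs 4: x=3 → posterior Dirichlet(4, 13/3, 21/5, 11)
obs 5: x=2 → posterior Dirichlet(4, 13/3, 26/5, 11)
obs 6: x=1 → posterior Dirichlet(4, 16/3, 26/5, 11)
obs 7: x=0 → posterior Dirichlet(5, 16/3, 26/5, 11)
obs 8: x=1 → posterior Dirichlet(5, 19/3, 26/5, 11)
obs 9: x=3 → posterior Dirichlet(5, 19/3, 26/5, 12)
obs 10: x=2 → posterior Dirichlet(5, 19/3, 31/5, 12)

alpha_1=5, alpha_2=19/3, alpha_3=31/5, alpha_4=12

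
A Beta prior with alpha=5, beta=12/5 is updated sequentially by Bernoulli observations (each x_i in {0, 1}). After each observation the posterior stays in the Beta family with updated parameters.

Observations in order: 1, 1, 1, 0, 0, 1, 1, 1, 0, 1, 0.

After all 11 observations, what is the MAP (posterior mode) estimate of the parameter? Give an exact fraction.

55/82

obs 1: x=1 → posterior Beta(6, 12/5)
obs 2: x=1 → posterior Beta(7, 12/5)
obs 3: x=1 → posterior Beta(8, 12/5)
obs 4: x=0 → posterior Beta(8, 17/5)
obs 5: x=0 → posterior Beta(8, 22/5)
obs 6: x=1 → posterior Beta(9, 22/5)
obs 7: x=1 → posterior Beta(10, 22/5)
obs 8: x=1 → posterior Beta(11, 22/5)
obs 9: x=0 → posterior Beta(11, 27/5)
obs 10: x=1 → posterior Beta(12, 27/5)
obs 11: x=0 → posterior Beta(12, 32/5)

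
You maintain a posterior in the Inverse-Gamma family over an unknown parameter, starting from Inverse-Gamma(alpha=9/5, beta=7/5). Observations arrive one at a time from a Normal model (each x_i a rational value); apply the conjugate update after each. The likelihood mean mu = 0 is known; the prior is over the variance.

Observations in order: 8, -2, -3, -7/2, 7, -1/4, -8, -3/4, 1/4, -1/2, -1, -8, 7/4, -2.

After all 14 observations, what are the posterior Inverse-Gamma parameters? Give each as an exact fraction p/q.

obs 1: x=8 → posterior Inverse-Gamma(23/10, 167/5)
obs 2: x=-2 → posterior Inverse-Gamma(14/5, 177/5)
obs 3: x=-3 → posterior Inverse-Gamma(33/10, 399/10)
obs 4: x=-7/2 → posterior Inverse-Gamma(19/5, 1841/40)
obs 5: x=7 → posterior Inverse-Gamma(43/10, 2821/40)
obs 6: x=-1/4 → posterior Inverse-Gamma(24/5, 11289/160)
obs 7: x=-8 → posterior Inverse-Gamma(53/10, 16409/160)
obs 8: x=-3/4 → posterior Inverse-Gamma(29/5, 8227/80)
obs 9: x=1/4 → posterior Inverse-Gamma(63/10, 16459/160)
obs 10: x=-1/2 → posterior Inverse-Gamma(34/5, 16479/160)
obs 11: x=-1 → posterior Inverse-Gamma(73/10, 16559/160)
obs 12: x=-8 → posterior Inverse-Gamma(39/5, 21679/160)
obs 13: x=7/4 → posterior Inverse-Gamma(83/10, 5481/40)
obs 14: x=-2 → posterior Inverse-Gamma(44/5, 5561/40)

alpha=44/5, beta=5561/40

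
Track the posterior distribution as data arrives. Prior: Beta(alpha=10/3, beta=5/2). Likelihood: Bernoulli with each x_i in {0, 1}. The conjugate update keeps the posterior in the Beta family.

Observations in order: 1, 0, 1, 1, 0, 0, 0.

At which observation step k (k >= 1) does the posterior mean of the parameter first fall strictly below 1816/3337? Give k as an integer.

k = 6

obs 1: x=1 → posterior Beta(13/3, 5/2)
obs 2: x=0 → posterior Beta(13/3, 7/2)
obs 3: x=1 → posterior Beta(16/3, 7/2)
obs 4: x=1 → posterior Beta(19/3, 7/2)
obs 5: x=0 → posterior Beta(19/3, 9/2)
obs 6: x=0 → posterior Beta(19/3, 11/2)
obs 7: x=0 → posterior Beta(19/3, 13/2)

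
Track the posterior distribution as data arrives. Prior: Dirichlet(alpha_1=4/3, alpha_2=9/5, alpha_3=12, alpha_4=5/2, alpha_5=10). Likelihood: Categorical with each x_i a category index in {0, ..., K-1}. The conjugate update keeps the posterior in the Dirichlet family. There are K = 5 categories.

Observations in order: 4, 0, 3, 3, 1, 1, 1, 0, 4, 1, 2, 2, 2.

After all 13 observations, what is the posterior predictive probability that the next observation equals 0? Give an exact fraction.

obs 1: x=4 → posterior Dirichlet(4/3, 9/5, 12, 5/2, 11)
obs 2: x=0 → posterior Dirichlet(7/3, 9/5, 12, 5/2, 11)
obs 3: x=3 → posterior Dirichlet(7/3, 9/5, 12, 7/2, 11)
obs 4: x=3 → posterior Dirichlet(7/3, 9/5, 12, 9/2, 11)
obs 5: x=1 → posterior Dirichlet(7/3, 14/5, 12, 9/2, 11)
obs 6: x=1 → posterior Dirichlet(7/3, 19/5, 12, 9/2, 11)
obs 7: x=1 → posterior Dirichlet(7/3, 24/5, 12, 9/2, 11)
obs 8: x=0 → posterior Dirichlet(10/3, 24/5, 12, 9/2, 11)
obs 9: x=4 → posterior Dirichlet(10/3, 24/5, 12, 9/2, 12)
obs 10: x=1 → posterior Dirichlet(10/3, 29/5, 12, 9/2, 12)
obs 11: x=2 → posterior Dirichlet(10/3, 29/5, 13, 9/2, 12)
obs 12: x=2 → posterior Dirichlet(10/3, 29/5, 14, 9/2, 12)
obs 13: x=2 → posterior Dirichlet(10/3, 29/5, 15, 9/2, 12)

100/1219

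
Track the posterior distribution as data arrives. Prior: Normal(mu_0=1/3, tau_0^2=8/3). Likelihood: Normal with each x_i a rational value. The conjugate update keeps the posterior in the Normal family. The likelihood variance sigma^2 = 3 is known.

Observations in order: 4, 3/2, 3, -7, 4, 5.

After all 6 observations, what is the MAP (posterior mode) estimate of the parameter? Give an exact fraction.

obs 1: x=4 → posterior Normal(35/17, 24/17)
obs 2: x=3/2 → posterior Normal(47/25, 24/25)
obs 3: x=3 → posterior Normal(71/33, 8/11)
obs 4: x=-7 → posterior Normal(15/41, 24/41)
obs 5: x=4 → posterior Normal(47/49, 24/49)
obs 6: x=5 → posterior Normal(29/19, 8/19)

29/19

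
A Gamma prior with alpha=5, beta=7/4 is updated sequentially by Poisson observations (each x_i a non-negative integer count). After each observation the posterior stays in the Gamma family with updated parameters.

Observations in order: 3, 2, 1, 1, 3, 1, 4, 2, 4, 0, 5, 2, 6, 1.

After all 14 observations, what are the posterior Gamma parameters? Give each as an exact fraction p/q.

alpha=40, beta=63/4

obs 1: x=3 → posterior Gamma(8, 11/4)
obs 2: x=2 → posterior Gamma(10, 15/4)
obs 3: x=1 → posterior Gamma(11, 19/4)
obs 4: x=1 → posterior Gamma(12, 23/4)
obs 5: x=3 → posterior Gamma(15, 27/4)
obs 6: x=1 → posterior Gamma(16, 31/4)
obs 7: x=4 → posterior Gamma(20, 35/4)
obs 8: x=2 → posterior Gamma(22, 39/4)
obs 9: x=4 → posterior Gamma(26, 43/4)
obs 10: x=0 → posterior Gamma(26, 47/4)
obs 11: x=5 → posterior Gamma(31, 51/4)
obs 12: x=2 → posterior Gamma(33, 55/4)
obs 13: x=6 → posterior Gamma(39, 59/4)
obs 14: x=1 → posterior Gamma(40, 63/4)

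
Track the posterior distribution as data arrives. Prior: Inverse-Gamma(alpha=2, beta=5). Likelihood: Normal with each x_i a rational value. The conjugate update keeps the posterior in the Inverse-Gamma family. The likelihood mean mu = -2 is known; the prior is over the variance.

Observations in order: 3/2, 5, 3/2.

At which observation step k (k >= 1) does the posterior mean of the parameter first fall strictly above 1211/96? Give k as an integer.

k = 2

obs 1: x=3/2 → posterior Inverse-Gamma(5/2, 89/8)
obs 2: x=5 → posterior Inverse-Gamma(3, 285/8)
obs 3: x=3/2 → posterior Inverse-Gamma(7/2, 167/4)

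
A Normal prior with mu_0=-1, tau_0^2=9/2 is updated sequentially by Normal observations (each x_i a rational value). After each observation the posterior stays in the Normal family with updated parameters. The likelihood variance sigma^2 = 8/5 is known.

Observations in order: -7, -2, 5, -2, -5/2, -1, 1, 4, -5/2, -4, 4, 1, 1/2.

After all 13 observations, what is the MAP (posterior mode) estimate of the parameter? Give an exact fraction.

-527/1202

obs 1: x=-7 → posterior Normal(-331/61, 72/61)
obs 2: x=-2 → posterior Normal(-421/106, 36/53)
obs 3: x=5 → posterior Normal(-196/151, 72/151)
obs 4: x=-2 → posterior Normal(-143/98, 18/49)
obs 5: x=-5/2 → posterior Normal(-797/482, 72/241)
obs 6: x=-1 → posterior Normal(-887/572, 36/143)
obs 7: x=1 → posterior Normal(-797/662, 72/331)
obs 8: x=4 → posterior Normal(-437/752, 9/47)
obs 9: x=-5/2 → posterior Normal(-331/421, 72/421)
obs 10: x=-4 → posterior Normal(-511/466, 36/233)
obs 11: x=4 → posterior Normal(-331/511, 72/511)
obs 12: x=1 → posterior Normal(-143/278, 18/139)
obs 13: x=1/2 → posterior Normal(-527/1202, 72/601)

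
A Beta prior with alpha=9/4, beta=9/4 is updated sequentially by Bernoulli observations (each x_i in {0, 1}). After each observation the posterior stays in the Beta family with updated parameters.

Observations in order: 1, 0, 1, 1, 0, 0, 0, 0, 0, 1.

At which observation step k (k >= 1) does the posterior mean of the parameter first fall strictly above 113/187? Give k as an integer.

obs 1: x=1 → posterior Beta(13/4, 9/4)
obs 2: x=0 → posterior Beta(13/4, 13/4)
obs 3: x=1 → posterior Beta(17/4, 13/4)
obs 4: x=1 → posterior Beta(21/4, 13/4)
obs 5: x=0 → posterior Beta(21/4, 17/4)
obs 6: x=0 → posterior Beta(21/4, 21/4)
obs 7: x=0 → posterior Beta(21/4, 25/4)
obs 8: x=0 → posterior Beta(21/4, 29/4)
obs 9: x=0 → posterior Beta(21/4, 33/4)
obs 10: x=1 → posterior Beta(25/4, 33/4)

k = 4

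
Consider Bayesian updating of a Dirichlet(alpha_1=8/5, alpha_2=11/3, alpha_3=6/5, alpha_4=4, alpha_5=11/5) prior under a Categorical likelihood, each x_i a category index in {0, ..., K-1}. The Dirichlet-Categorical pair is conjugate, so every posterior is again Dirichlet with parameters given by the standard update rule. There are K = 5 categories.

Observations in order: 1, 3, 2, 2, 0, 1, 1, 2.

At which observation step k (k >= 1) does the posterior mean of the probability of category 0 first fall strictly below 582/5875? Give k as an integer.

obs 1: x=1 → posterior Dirichlet(8/5, 14/3, 6/5, 4, 11/5)
obs 2: x=3 → posterior Dirichlet(8/5, 14/3, 6/5, 5, 11/5)
obs 3: x=2 → posterior Dirichlet(8/5, 14/3, 11/5, 5, 11/5)
obs 4: x=2 → posterior Dirichlet(8/5, 14/3, 16/5, 5, 11/5)
obs 5: x=0 → posterior Dirichlet(13/5, 14/3, 16/5, 5, 11/5)
obs 6: x=1 → posterior Dirichlet(13/5, 17/3, 16/5, 5, 11/5)
obs 7: x=1 → posterior Dirichlet(13/5, 20/3, 16/5, 5, 11/5)
obs 8: x=2 → posterior Dirichlet(13/5, 20/3, 21/5, 5, 11/5)

k = 4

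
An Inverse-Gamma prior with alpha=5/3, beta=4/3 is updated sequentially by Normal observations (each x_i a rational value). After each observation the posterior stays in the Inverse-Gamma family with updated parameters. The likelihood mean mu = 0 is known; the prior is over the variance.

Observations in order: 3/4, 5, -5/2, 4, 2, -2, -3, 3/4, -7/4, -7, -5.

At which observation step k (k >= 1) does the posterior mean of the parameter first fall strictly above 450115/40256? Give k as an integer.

k = 11

obs 1: x=3/4 → posterior Inverse-Gamma(13/6, 155/96)
obs 2: x=5 → posterior Inverse-Gamma(8/3, 1355/96)
obs 3: x=-5/2 → posterior Inverse-Gamma(19/6, 1655/96)
obs 4: x=4 → posterior Inverse-Gamma(11/3, 2423/96)
obs 5: x=2 → posterior Inverse-Gamma(25/6, 2615/96)
obs 6: x=-2 → posterior Inverse-Gamma(14/3, 2807/96)
obs 7: x=-3 → posterior Inverse-Gamma(31/6, 3239/96)
obs 8: x=3/4 → posterior Inverse-Gamma(17/3, 1633/48)
obs 9: x=-7/4 → posterior Inverse-Gamma(37/6, 3413/96)
obs 10: x=-7 → posterior Inverse-Gamma(20/3, 5765/96)
obs 11: x=-5 → posterior Inverse-Gamma(43/6, 6965/96)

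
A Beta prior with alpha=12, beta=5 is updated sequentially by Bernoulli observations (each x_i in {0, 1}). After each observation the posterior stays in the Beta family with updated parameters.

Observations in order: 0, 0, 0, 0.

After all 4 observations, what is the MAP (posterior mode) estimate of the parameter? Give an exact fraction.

obs 1: x=0 → posterior Beta(12, 6)
obs 2: x=0 → posterior Beta(12, 7)
obs 3: x=0 → posterior Beta(12, 8)
obs 4: x=0 → posterior Beta(12, 9)

11/19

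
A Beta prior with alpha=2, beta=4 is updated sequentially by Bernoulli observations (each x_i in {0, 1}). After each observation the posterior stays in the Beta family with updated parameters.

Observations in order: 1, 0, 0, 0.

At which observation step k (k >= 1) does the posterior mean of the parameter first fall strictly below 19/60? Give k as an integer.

obs 1: x=1 → posterior Beta(3, 4)
obs 2: x=0 → posterior Beta(3, 5)
obs 3: x=0 → posterior Beta(3, 6)
obs 4: x=0 → posterior Beta(3, 7)

k = 4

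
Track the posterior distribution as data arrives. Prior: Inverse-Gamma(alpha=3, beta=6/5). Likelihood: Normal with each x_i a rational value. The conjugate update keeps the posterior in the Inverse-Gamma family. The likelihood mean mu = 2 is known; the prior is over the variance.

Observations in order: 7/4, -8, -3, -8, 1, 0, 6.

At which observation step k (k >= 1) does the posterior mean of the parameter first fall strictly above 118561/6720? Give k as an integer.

obs 1: x=7/4 → posterior Inverse-Gamma(7/2, 197/160)
obs 2: x=-8 → posterior Inverse-Gamma(4, 8197/160)
obs 3: x=-3 → posterior Inverse-Gamma(9/2, 10197/160)
obs 4: x=-8 → posterior Inverse-Gamma(5, 18197/160)
obs 5: x=1 → posterior Inverse-Gamma(11/2, 18277/160)
obs 6: x=0 → posterior Inverse-Gamma(6, 18597/160)
obs 7: x=6 → posterior Inverse-Gamma(13/2, 19877/160)

k = 3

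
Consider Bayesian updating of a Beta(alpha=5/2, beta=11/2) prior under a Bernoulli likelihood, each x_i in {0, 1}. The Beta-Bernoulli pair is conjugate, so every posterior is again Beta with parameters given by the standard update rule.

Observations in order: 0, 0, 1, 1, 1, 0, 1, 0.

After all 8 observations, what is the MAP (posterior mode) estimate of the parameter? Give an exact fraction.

11/28

obs 1: x=0 → posterior Beta(5/2, 13/2)
obs 2: x=0 → posterior Beta(5/2, 15/2)
obs 3: x=1 → posterior Beta(7/2, 15/2)
obs 4: x=1 → posterior Beta(9/2, 15/2)
obs 5: x=1 → posterior Beta(11/2, 15/2)
obs 6: x=0 → posterior Beta(11/2, 17/2)
obs 7: x=1 → posterior Beta(13/2, 17/2)
obs 8: x=0 → posterior Beta(13/2, 19/2)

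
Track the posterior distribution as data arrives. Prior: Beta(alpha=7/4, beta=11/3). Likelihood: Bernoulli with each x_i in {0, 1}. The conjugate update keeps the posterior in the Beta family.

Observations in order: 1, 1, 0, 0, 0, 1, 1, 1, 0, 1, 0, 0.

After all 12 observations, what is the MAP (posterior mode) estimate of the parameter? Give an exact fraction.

obs 1: x=1 → posterior Beta(11/4, 11/3)
obs 2: x=1 → posterior Beta(15/4, 11/3)
obs 3: x=0 → posterior Beta(15/4, 14/3)
obs 4: x=0 → posterior Beta(15/4, 17/3)
obs 5: x=0 → posterior Beta(15/4, 20/3)
obs 6: x=1 → posterior Beta(19/4, 20/3)
obs 7: x=1 → posterior Beta(23/4, 20/3)
obs 8: x=1 → posterior Beta(27/4, 20/3)
obs 9: x=0 → posterior Beta(27/4, 23/3)
obs 10: x=1 → posterior Beta(31/4, 23/3)
obs 11: x=0 → posterior Beta(31/4, 26/3)
obs 12: x=0 → posterior Beta(31/4, 29/3)

81/185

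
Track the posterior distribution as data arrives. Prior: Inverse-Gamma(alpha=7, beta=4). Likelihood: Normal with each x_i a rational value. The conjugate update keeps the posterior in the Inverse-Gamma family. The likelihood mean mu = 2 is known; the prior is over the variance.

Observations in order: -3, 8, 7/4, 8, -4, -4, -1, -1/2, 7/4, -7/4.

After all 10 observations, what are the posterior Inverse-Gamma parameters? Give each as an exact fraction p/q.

obs 1: x=-3 → posterior Inverse-Gamma(15/2, 33/2)
obs 2: x=8 → posterior Inverse-Gamma(8, 69/2)
obs 3: x=7/4 → posterior Inverse-Gamma(17/2, 1105/32)
obs 4: x=8 → posterior Inverse-Gamma(9, 1681/32)
obs 5: x=-4 → posterior Inverse-Gamma(19/2, 2257/32)
obs 6: x=-4 → posterior Inverse-Gamma(10, 2833/32)
obs 7: x=-1 → posterior Inverse-Gamma(21/2, 2977/32)
obs 8: x=-1/2 → posterior Inverse-Gamma(11, 3077/32)
obs 9: x=7/4 → posterior Inverse-Gamma(23/2, 1539/16)
obs 10: x=-7/4 → posterior Inverse-Gamma(12, 3303/32)

alpha=12, beta=3303/32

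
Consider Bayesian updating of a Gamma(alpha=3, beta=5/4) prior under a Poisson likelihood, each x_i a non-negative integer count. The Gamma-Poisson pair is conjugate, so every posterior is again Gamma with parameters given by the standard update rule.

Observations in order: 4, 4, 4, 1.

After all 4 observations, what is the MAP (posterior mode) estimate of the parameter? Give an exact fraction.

obs 1: x=4 → posterior Gamma(7, 9/4)
obs 2: x=4 → posterior Gamma(11, 13/4)
obs 3: x=4 → posterior Gamma(15, 17/4)
obs 4: x=1 → posterior Gamma(16, 21/4)

20/7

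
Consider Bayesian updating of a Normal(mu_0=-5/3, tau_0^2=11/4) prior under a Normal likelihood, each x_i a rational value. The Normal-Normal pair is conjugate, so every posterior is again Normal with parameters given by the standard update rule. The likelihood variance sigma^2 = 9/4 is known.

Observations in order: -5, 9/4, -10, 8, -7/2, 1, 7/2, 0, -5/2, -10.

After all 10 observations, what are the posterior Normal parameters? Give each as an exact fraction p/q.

obs 1: x=-5 → posterior Normal(-7/2, 99/80)
obs 2: x=9/4 → posterior Normal(-181/124, 99/124)
obs 3: x=-10 → posterior Normal(-207/56, 33/56)
obs 4: x=8 → posterior Normal(-269/212, 99/212)
obs 5: x=-7/2 → posterior Normal(-423/256, 99/256)
obs 6: x=1 → posterior Normal(-379/300, 33/100)
obs 7: x=7/2 → posterior Normal(-225/344, 99/344)
obs 8: x=0 → posterior Normal(-225/388, 99/388)
obs 9: x=-5/2 → posterior Normal(-335/432, 11/48)
obs 10: x=-10 → posterior Normal(-775/476, 99/476)

mu_0=-775/476, tau_0^2=99/476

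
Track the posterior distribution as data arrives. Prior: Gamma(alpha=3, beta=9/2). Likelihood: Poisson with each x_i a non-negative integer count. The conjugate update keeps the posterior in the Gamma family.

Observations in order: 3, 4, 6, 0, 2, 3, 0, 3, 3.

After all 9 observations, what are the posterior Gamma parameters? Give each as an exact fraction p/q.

alpha=27, beta=27/2

obs 1: x=3 → posterior Gamma(6, 11/2)
obs 2: x=4 → posterior Gamma(10, 13/2)
obs 3: x=6 → posterior Gamma(16, 15/2)
obs 4: x=0 → posterior Gamma(16, 17/2)
obs 5: x=2 → posterior Gamma(18, 19/2)
obs 6: x=3 → posterior Gamma(21, 21/2)
obs 7: x=0 → posterior Gamma(21, 23/2)
obs 8: x=3 → posterior Gamma(24, 25/2)
obs 9: x=3 → posterior Gamma(27, 27/2)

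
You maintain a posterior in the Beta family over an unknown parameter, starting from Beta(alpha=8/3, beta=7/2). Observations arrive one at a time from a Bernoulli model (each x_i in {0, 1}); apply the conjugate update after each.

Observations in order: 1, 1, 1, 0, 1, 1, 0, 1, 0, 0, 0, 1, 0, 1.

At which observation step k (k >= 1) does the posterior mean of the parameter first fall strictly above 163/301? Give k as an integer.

obs 1: x=1 → posterior Beta(11/3, 7/2)
obs 2: x=1 → posterior Beta(14/3, 7/2)
obs 3: x=1 → posterior Beta(17/3, 7/2)
obs 4: x=0 → posterior Beta(17/3, 9/2)
obs 5: x=1 → posterior Beta(20/3, 9/2)
obs 6: x=1 → posterior Beta(23/3, 9/2)
obs 7: x=0 → posterior Beta(23/3, 11/2)
obs 8: x=1 → posterior Beta(26/3, 11/2)
obs 9: x=0 → posterior Beta(26/3, 13/2)
obs 10: x=0 → posterior Beta(26/3, 15/2)
obs 11: x=0 → posterior Beta(26/3, 17/2)
obs 12: x=1 → posterior Beta(29/3, 17/2)
obs 13: x=0 → posterior Beta(29/3, 19/2)
obs 14: x=1 → posterior Beta(32/3, 19/2)

k = 2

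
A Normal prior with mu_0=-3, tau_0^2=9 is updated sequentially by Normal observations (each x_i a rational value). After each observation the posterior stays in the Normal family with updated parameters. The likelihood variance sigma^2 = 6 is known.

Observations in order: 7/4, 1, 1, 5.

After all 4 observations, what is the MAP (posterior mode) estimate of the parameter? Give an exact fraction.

81/56

obs 1: x=7/4 → posterior Normal(-3/20, 18/5)
obs 2: x=1 → posterior Normal(9/32, 9/4)
obs 3: x=1 → posterior Normal(21/44, 18/11)
obs 4: x=5 → posterior Normal(81/56, 9/7)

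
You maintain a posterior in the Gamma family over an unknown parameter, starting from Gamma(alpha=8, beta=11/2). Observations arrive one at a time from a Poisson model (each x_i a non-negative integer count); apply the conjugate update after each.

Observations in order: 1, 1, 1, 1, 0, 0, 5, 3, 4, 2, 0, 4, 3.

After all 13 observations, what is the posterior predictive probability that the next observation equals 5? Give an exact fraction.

8728673386129543988488600687860412027863786293807097590432/320783895903336730882591022760367692108809416578907455868809

obs 1: x=1 → posterior Gamma(9, 13/2)
obs 2: x=1 → posterior Gamma(10, 15/2)
obs 3: x=1 → posterior Gamma(11, 17/2)
obs 4: x=1 → posterior Gamma(12, 19/2)
obs 5: x=0 → posterior Gamma(12, 21/2)
obs 6: x=0 → posterior Gamma(12, 23/2)
obs 7: x=5 → posterior Gamma(17, 25/2)
obs 8: x=3 → posterior Gamma(20, 27/2)
obs 9: x=4 → posterior Gamma(24, 29/2)
obs 10: x=2 → posterior Gamma(26, 31/2)
obs 11: x=0 → posterior Gamma(26, 33/2)
obs 12: x=4 → posterior Gamma(30, 35/2)
obs 13: x=3 → posterior Gamma(33, 37/2)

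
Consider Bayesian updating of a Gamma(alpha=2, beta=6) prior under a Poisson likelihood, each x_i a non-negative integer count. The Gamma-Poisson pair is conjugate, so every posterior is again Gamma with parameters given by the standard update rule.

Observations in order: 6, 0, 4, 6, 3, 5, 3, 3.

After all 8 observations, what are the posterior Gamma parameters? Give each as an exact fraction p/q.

alpha=32, beta=14

obs 1: x=6 → posterior Gamma(8, 7)
obs 2: x=0 → posterior Gamma(8, 8)
obs 3: x=4 → posterior Gamma(12, 9)
obs 4: x=6 → posterior Gamma(18, 10)
obs 5: x=3 → posterior Gamma(21, 11)
obs 6: x=5 → posterior Gamma(26, 12)
obs 7: x=3 → posterior Gamma(29, 13)
obs 8: x=3 → posterior Gamma(32, 14)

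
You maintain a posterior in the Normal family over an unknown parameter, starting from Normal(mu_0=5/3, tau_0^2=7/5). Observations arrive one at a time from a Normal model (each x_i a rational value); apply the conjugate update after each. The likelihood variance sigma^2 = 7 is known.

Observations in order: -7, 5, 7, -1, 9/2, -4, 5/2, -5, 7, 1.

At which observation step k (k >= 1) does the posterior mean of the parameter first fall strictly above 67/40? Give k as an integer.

k = 5

obs 1: x=-7 → posterior Normal(2/9, 7/6)
obs 2: x=5 → posterior Normal(19/21, 1)
obs 3: x=7 → posterior Normal(5/3, 7/8)
obs 4: x=-1 → posterior Normal(37/27, 7/9)
obs 5: x=9/2 → posterior Normal(101/60, 7/10)
obs 6: x=-4 → posterior Normal(7/6, 7/11)
obs 7: x=5/2 → posterior Normal(23/18, 7/12)
obs 8: x=-5 → posterior Normal(31/39, 7/13)
obs 9: x=7 → posterior Normal(26/21, 1/2)
obs 10: x=1 → posterior Normal(11/9, 7/15)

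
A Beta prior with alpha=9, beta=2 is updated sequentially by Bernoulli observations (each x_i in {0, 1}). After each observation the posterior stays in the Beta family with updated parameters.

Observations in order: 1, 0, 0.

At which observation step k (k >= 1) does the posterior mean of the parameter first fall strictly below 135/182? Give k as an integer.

k = 3

obs 1: x=1 → posterior Beta(10, 2)
obs 2: x=0 → posterior Beta(10, 3)
obs 3: x=0 → posterior Beta(10, 4)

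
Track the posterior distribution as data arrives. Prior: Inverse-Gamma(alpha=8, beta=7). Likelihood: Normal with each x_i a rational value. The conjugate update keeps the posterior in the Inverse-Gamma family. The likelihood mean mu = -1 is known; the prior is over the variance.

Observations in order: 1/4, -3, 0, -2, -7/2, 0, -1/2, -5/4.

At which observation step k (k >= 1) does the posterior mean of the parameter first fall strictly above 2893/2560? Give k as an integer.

obs 1: x=1/4 → posterior Inverse-Gamma(17/2, 249/32)
obs 2: x=-3 → posterior Inverse-Gamma(9, 313/32)
obs 3: x=0 → posterior Inverse-Gamma(19/2, 329/32)
obs 4: x=-2 → posterior Inverse-Gamma(10, 345/32)
obs 5: x=-7/2 → posterior Inverse-Gamma(21/2, 445/32)
obs 6: x=0 → posterior Inverse-Gamma(11, 461/32)
obs 7: x=-1/2 → posterior Inverse-Gamma(23/2, 465/32)
obs 8: x=-5/4 → posterior Inverse-Gamma(12, 233/16)

k = 2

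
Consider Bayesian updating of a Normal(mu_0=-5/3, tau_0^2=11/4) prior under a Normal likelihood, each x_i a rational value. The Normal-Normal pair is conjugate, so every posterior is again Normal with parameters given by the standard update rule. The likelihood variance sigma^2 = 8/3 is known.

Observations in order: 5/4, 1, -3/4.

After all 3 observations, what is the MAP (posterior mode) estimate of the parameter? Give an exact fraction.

obs 1: x=5/4 → posterior Normal(-29/156, 88/65)
obs 2: x=1 → posterior Normal(251/1176, 44/49)
obs 3: x=-3/4 → posterior Normal(-23/786, 88/131)

-23/786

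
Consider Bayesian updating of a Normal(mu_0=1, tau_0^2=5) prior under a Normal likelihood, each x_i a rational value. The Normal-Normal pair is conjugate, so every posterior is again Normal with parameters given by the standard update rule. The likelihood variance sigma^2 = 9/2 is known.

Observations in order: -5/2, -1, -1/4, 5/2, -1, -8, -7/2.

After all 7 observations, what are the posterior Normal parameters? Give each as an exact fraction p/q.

mu_0=-257/158, tau_0^2=45/79

obs 1: x=-5/2 → posterior Normal(-16/19, 45/19)
obs 2: x=-1 → posterior Normal(-26/29, 45/29)
obs 3: x=-1/4 → posterior Normal(-19/26, 15/13)
obs 4: x=5/2 → posterior Normal(-1/14, 45/49)
obs 5: x=-1 → posterior Normal(-27/118, 45/59)
obs 6: x=-8 → posterior Normal(-187/138, 15/23)
obs 7: x=-7/2 → posterior Normal(-257/158, 45/79)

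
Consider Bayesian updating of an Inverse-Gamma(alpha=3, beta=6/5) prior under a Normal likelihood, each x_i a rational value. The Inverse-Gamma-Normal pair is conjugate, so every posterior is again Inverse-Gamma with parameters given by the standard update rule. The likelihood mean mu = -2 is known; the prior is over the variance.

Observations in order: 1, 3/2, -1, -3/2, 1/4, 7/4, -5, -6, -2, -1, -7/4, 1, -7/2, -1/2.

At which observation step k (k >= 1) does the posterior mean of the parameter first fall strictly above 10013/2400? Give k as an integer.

k = 6

obs 1: x=1 → posterior Inverse-Gamma(7/2, 57/10)
obs 2: x=3/2 → posterior Inverse-Gamma(4, 473/40)
obs 3: x=-1 → posterior Inverse-Gamma(9/2, 493/40)
obs 4: x=-3/2 → posterior Inverse-Gamma(5, 249/20)
obs 5: x=1/4 → posterior Inverse-Gamma(11/2, 2397/160)
obs 6: x=7/4 → posterior Inverse-Gamma(6, 1761/80)
obs 7: x=-5 → posterior Inverse-Gamma(13/2, 2121/80)
obs 8: x=-6 → posterior Inverse-Gamma(7, 2761/80)
obs 9: x=-2 → posterior Inverse-Gamma(15/2, 2761/80)
obs 10: x=-1 → posterior Inverse-Gamma(8, 2801/80)
obs 11: x=-7/4 → posterior Inverse-Gamma(17/2, 5607/160)
obs 12: x=1 → posterior Inverse-Gamma(9, 6327/160)
obs 13: x=-7/2 → posterior Inverse-Gamma(19/2, 6507/160)
obs 14: x=-1/2 → posterior Inverse-Gamma(10, 6687/160)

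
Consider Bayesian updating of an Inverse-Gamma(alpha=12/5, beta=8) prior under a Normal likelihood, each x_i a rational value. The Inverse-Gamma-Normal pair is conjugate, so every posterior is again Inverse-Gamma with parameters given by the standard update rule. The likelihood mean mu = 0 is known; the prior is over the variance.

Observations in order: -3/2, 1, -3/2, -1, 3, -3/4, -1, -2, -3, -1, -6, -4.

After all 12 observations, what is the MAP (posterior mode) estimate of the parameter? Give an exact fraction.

obs 1: x=-3/2 → posterior Inverse-Gamma(29/10, 73/8)
obs 2: x=1 → posterior Inverse-Gamma(17/5, 77/8)
obs 3: x=-3/2 → posterior Inverse-Gamma(39/10, 43/4)
obs 4: x=-1 → posterior Inverse-Gamma(22/5, 45/4)
obs 5: x=3 → posterior Inverse-Gamma(49/10, 63/4)
obs 6: x=-3/4 → posterior Inverse-Gamma(27/5, 513/32)
obs 7: x=-1 → posterior Inverse-Gamma(59/10, 529/32)
obs 8: x=-2 → posterior Inverse-Gamma(32/5, 593/32)
obs 9: x=-3 → posterior Inverse-Gamma(69/10, 737/32)
obs 10: x=-1 → posterior Inverse-Gamma(37/5, 753/32)
obs 11: x=-6 → posterior Inverse-Gamma(79/10, 1329/32)
obs 12: x=-4 → posterior Inverse-Gamma(42/5, 1585/32)

7925/1504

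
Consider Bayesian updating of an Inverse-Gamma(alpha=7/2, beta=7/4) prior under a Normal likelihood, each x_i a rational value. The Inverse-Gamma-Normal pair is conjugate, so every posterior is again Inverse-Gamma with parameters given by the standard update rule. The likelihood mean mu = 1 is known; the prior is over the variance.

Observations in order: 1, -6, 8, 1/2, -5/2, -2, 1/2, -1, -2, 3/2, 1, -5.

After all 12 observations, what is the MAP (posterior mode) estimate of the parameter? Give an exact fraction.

115/14

obs 1: x=1 → posterior Inverse-Gamma(4, 7/4)
obs 2: x=-6 → posterior Inverse-Gamma(9/2, 105/4)
obs 3: x=8 → posterior Inverse-Gamma(5, 203/4)
obs 4: x=1/2 → posterior Inverse-Gamma(11/2, 407/8)
obs 5: x=-5/2 → posterior Inverse-Gamma(6, 57)
obs 6: x=-2 → posterior Inverse-Gamma(13/2, 123/2)
obs 7: x=1/2 → posterior Inverse-Gamma(7, 493/8)
obs 8: x=-1 → posterior Inverse-Gamma(15/2, 509/8)
obs 9: x=-2 → posterior Inverse-Gamma(8, 545/8)
obs 10: x=3/2 → posterior Inverse-Gamma(17/2, 273/4)
obs 11: x=1 → posterior Inverse-Gamma(9, 273/4)
obs 12: x=-5 → posterior Inverse-Gamma(19/2, 345/4)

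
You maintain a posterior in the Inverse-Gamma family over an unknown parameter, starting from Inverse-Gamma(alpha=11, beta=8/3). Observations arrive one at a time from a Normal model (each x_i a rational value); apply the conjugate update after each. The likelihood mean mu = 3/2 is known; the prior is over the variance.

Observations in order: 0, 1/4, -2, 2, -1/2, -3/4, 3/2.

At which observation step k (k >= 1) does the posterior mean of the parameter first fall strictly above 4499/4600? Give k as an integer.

k = 5

obs 1: x=0 → posterior Inverse-Gamma(23/2, 91/24)
obs 2: x=1/4 → posterior Inverse-Gamma(12, 439/96)
obs 3: x=-2 → posterior Inverse-Gamma(25/2, 1027/96)
obs 4: x=2 → posterior Inverse-Gamma(13, 1039/96)
obs 5: x=-1/2 → posterior Inverse-Gamma(27/2, 1231/96)
obs 6: x=-3/4 → posterior Inverse-Gamma(14, 737/48)
obs 7: x=3/2 → posterior Inverse-Gamma(29/2, 737/48)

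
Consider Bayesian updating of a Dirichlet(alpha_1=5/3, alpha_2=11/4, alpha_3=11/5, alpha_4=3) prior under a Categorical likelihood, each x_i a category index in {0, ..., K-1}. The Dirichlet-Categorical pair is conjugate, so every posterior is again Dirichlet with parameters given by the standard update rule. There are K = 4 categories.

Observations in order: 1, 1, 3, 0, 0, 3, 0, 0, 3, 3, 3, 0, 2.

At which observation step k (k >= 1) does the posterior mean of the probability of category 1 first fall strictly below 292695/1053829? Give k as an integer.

obs 1: x=1 → posterior Dirichlet(5/3, 15/4, 11/5, 3)
obs 2: x=1 → posterior Dirichlet(5/3, 19/4, 11/5, 3)
obs 3: x=3 → posterior Dirichlet(5/3, 19/4, 11/5, 4)
obs 4: x=0 → posterior Dirichlet(8/3, 19/4, 11/5, 4)
obs 5: x=0 → posterior Dirichlet(11/3, 19/4, 11/5, 4)
obs 6: x=3 → posterior Dirichlet(11/3, 19/4, 11/5, 5)
obs 7: x=0 → posterior Dirichlet(14/3, 19/4, 11/5, 5)
obs 8: x=0 → posterior Dirichlet(17/3, 19/4, 11/5, 5)
obs 9: x=3 → posterior Dirichlet(17/3, 19/4, 11/5, 6)
obs 10: x=3 → posterior Dirichlet(17/3, 19/4, 11/5, 7)
obs 11: x=3 → posterior Dirichlet(17/3, 19/4, 11/5, 8)
obs 12: x=0 → posterior Dirichlet(20/3, 19/4, 11/5, 8)
obs 13: x=2 → posterior Dirichlet(20/3, 19/4, 16/5, 8)

k = 8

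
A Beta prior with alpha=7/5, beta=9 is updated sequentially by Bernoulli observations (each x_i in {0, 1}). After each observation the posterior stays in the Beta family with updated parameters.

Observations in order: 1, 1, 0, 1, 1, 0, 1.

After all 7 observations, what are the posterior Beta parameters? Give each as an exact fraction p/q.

obs 1: x=1 → posterior Beta(12/5, 9)
obs 2: x=1 → posterior Beta(17/5, 9)
obs 3: x=0 → posterior Beta(17/5, 10)
obs 4: x=1 → posterior Beta(22/5, 10)
obs 5: x=1 → posterior Beta(27/5, 10)
obs 6: x=0 → posterior Beta(27/5, 11)
obs 7: x=1 → posterior Beta(32/5, 11)

alpha=32/5, beta=11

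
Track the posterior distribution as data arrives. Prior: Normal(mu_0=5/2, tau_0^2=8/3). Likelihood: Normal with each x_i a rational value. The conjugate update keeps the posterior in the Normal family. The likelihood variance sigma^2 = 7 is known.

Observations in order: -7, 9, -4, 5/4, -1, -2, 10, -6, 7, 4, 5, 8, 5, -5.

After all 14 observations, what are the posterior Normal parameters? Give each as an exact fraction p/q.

obs 1: x=-7 → posterior Normal(-7/58, 56/29)
obs 2: x=9 → posterior Normal(137/74, 56/37)
obs 3: x=-4 → posterior Normal(73/90, 56/45)
obs 4: x=5/4 → posterior Normal(93/106, 56/53)
obs 5: x=-1 → posterior Normal(77/122, 56/61)
obs 6: x=-2 → posterior Normal(15/46, 56/69)
obs 7: x=10 → posterior Normal(205/154, 8/11)
obs 8: x=-6 → posterior Normal(109/170, 56/85)
obs 9: x=7 → posterior Normal(221/186, 56/93)
obs 10: x=4 → posterior Normal(285/202, 56/101)
obs 11: x=5 → posterior Normal(365/218, 56/109)
obs 12: x=8 → posterior Normal(493/234, 56/117)
obs 13: x=5 → posterior Normal(573/250, 56/125)
obs 14: x=-5 → posterior Normal(493/266, 8/19)

mu_0=493/266, tau_0^2=8/19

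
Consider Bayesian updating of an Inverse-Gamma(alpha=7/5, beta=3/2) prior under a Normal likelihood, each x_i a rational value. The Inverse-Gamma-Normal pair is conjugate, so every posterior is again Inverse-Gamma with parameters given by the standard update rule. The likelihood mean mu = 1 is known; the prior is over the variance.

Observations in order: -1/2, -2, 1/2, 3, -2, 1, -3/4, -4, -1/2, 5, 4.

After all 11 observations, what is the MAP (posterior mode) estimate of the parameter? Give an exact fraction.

6625/1264

obs 1: x=-1/2 → posterior Inverse-Gamma(19/10, 21/8)
obs 2: x=-2 → posterior Inverse-Gamma(12/5, 57/8)
obs 3: x=1/2 → posterior Inverse-Gamma(29/10, 29/4)
obs 4: x=3 → posterior Inverse-Gamma(17/5, 37/4)
obs 5: x=-2 → posterior Inverse-Gamma(39/10, 55/4)
obs 6: x=1 → posterior Inverse-Gamma(22/5, 55/4)
obs 7: x=-3/4 → posterior Inverse-Gamma(49/10, 489/32)
obs 8: x=-4 → posterior Inverse-Gamma(27/5, 889/32)
obs 9: x=-1/2 → posterior Inverse-Gamma(59/10, 925/32)
obs 10: x=5 → posterior Inverse-Gamma(32/5, 1181/32)
obs 11: x=4 → posterior Inverse-Gamma(69/10, 1325/32)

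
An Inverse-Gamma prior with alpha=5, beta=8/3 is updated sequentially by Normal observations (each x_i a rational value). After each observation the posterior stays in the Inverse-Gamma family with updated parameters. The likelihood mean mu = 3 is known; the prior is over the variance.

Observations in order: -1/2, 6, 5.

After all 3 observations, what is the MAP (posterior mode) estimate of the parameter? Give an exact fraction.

367/180

obs 1: x=-1/2 → posterior Inverse-Gamma(11/2, 211/24)
obs 2: x=6 → posterior Inverse-Gamma(6, 319/24)
obs 3: x=5 → posterior Inverse-Gamma(13/2, 367/24)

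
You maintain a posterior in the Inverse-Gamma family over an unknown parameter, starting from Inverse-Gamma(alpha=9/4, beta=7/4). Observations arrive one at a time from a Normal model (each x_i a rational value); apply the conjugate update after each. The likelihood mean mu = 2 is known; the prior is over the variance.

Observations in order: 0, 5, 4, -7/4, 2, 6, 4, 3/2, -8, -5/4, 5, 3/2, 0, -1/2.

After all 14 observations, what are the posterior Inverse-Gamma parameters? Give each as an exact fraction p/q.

alpha=37/4, beta=1479/16

obs 1: x=0 → posterior Inverse-Gamma(11/4, 15/4)
obs 2: x=5 → posterior Inverse-Gamma(13/4, 33/4)
obs 3: x=4 → posterior Inverse-Gamma(15/4, 41/4)
obs 4: x=-7/4 → posterior Inverse-Gamma(17/4, 553/32)
obs 5: x=2 → posterior Inverse-Gamma(19/4, 553/32)
obs 6: x=6 → posterior Inverse-Gamma(21/4, 809/32)
obs 7: x=4 → posterior Inverse-Gamma(23/4, 873/32)
obs 8: x=3/2 → posterior Inverse-Gamma(25/4, 877/32)
obs 9: x=-8 → posterior Inverse-Gamma(27/4, 2477/32)
obs 10: x=-5/4 → posterior Inverse-Gamma(29/4, 1323/16)
obs 11: x=5 → posterior Inverse-Gamma(31/4, 1395/16)
obs 12: x=3/2 → posterior Inverse-Gamma(33/4, 1397/16)
obs 13: x=0 → posterior Inverse-Gamma(35/4, 1429/16)
obs 14: x=-1/2 → posterior Inverse-Gamma(37/4, 1479/16)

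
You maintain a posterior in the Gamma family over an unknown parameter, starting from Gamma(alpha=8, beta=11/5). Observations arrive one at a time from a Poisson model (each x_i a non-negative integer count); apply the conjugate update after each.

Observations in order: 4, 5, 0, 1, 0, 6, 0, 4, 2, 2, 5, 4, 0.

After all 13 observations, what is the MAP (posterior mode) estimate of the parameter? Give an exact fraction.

obs 1: x=4 → posterior Gamma(12, 16/5)
obs 2: x=5 → posterior Gamma(17, 21/5)
obs 3: x=0 → posterior Gamma(17, 26/5)
obs 4: x=1 → posterior Gamma(18, 31/5)
obs 5: x=0 → posterior Gamma(18, 36/5)
obs 6: x=6 → posterior Gamma(24, 41/5)
obs 7: x=0 → posterior Gamma(24, 46/5)
obs 8: x=4 → posterior Gamma(28, 51/5)
obs 9: x=2 → posterior Gamma(30, 56/5)
obs 10: x=2 → posterior Gamma(32, 61/5)
obs 11: x=5 → posterior Gamma(37, 66/5)
obs 12: x=4 → posterior Gamma(41, 71/5)
obs 13: x=0 → posterior Gamma(41, 76/5)

50/19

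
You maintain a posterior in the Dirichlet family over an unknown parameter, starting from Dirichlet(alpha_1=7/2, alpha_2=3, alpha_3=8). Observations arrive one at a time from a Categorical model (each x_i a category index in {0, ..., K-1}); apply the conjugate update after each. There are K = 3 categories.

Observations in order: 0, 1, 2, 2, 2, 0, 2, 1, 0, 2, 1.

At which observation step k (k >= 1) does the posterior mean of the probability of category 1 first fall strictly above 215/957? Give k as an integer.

obs 1: x=0 → posterior Dirichlet(9/2, 3, 8)
obs 2: x=1 → posterior Dirichlet(9/2, 4, 8)
obs 3: x=2 → posterior Dirichlet(9/2, 4, 9)
obs 4: x=2 → posterior Dirichlet(9/2, 4, 10)
obs 5: x=2 → posterior Dirichlet(9/2, 4, 11)
obs 6: x=0 → posterior Dirichlet(11/2, 4, 11)
obs 7: x=2 → posterior Dirichlet(11/2, 4, 12)
obs 8: x=1 → posterior Dirichlet(11/2, 5, 12)
obs 9: x=0 → posterior Dirichlet(13/2, 5, 12)
obs 10: x=2 → posterior Dirichlet(13/2, 5, 13)
obs 11: x=1 → posterior Dirichlet(13/2, 6, 13)

k = 2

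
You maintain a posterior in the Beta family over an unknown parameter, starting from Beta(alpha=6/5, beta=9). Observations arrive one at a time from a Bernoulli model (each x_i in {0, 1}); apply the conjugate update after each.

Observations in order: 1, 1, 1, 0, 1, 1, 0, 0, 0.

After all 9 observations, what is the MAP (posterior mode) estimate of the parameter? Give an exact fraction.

obs 1: x=1 → posterior Beta(11/5, 9)
obs 2: x=1 → posterior Beta(16/5, 9)
obs 3: x=1 → posterior Beta(21/5, 9)
obs 4: x=0 → posterior Beta(21/5, 10)
obs 5: x=1 → posterior Beta(26/5, 10)
obs 6: x=1 → posterior Beta(31/5, 10)
obs 7: x=0 → posterior Beta(31/5, 11)
obs 8: x=0 → posterior Beta(31/5, 12)
obs 9: x=0 → posterior Beta(31/5, 13)

13/43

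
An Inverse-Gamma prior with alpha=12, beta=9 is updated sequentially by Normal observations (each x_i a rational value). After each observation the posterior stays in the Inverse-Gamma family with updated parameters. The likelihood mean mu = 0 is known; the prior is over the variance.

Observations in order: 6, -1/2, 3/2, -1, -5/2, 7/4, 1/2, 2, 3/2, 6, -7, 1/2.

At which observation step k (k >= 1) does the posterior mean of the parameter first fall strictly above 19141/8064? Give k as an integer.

obs 1: x=6 → posterior Inverse-Gamma(25/2, 27)
obs 2: x=-1/2 → posterior Inverse-Gamma(13, 217/8)
obs 3: x=3/2 → posterior Inverse-Gamma(27/2, 113/4)
obs 4: x=-1 → posterior Inverse-Gamma(14, 115/4)
obs 5: x=-5/2 → posterior Inverse-Gamma(29/2, 255/8)
obs 6: x=7/4 → posterior Inverse-Gamma(15, 1069/32)
obs 7: x=1/2 → posterior Inverse-Gamma(31/2, 1073/32)
obs 8: x=2 → posterior Inverse-Gamma(16, 1137/32)
obs 9: x=3/2 → posterior Inverse-Gamma(33/2, 1173/32)
obs 10: x=6 → posterior Inverse-Gamma(17, 1749/32)
obs 11: x=-7 → posterior Inverse-Gamma(35/2, 2533/32)
obs 12: x=1/2 → posterior Inverse-Gamma(18, 2537/32)

k = 6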